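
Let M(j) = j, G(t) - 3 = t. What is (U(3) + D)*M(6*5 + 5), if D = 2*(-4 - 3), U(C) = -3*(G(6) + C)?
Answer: -1750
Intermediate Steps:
G(t) = 3 + t
U(C) = -27 - 3*C (U(C) = -3*((3 + 6) + C) = -3*(9 + C) = -27 - 3*C)
D = -14 (D = 2*(-7) = -14)
(U(3) + D)*M(6*5 + 5) = ((-27 - 3*3) - 14)*(6*5 + 5) = ((-27 - 9) - 14)*(30 + 5) = (-36 - 14)*35 = -50*35 = -1750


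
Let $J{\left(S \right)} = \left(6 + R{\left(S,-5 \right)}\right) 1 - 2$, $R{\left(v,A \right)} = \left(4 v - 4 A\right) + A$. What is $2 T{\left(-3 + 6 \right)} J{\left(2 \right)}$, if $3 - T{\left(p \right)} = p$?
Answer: $0$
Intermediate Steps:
$T{\left(p \right)} = 3 - p$
$R{\left(v,A \right)} = - 3 A + 4 v$ ($R{\left(v,A \right)} = \left(- 4 A + 4 v\right) + A = - 3 A + 4 v$)
$J{\left(S \right)} = 19 + 4 S$ ($J{\left(S \right)} = \left(6 + \left(\left(-3\right) \left(-5\right) + 4 S\right)\right) 1 - 2 = \left(6 + \left(15 + 4 S\right)\right) 1 - 2 = \left(21 + 4 S\right) 1 - 2 = \left(21 + 4 S\right) - 2 = 19 + 4 S$)
$2 T{\left(-3 + 6 \right)} J{\left(2 \right)} = 2 \left(3 - \left(-3 + 6\right)\right) \left(19 + 4 \cdot 2\right) = 2 \left(3 - 3\right) \left(19 + 8\right) = 2 \left(3 - 3\right) 27 = 2 \cdot 0 \cdot 27 = 0 \cdot 27 = 0$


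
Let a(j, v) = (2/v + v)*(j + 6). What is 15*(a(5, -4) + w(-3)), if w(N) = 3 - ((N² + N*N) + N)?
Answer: -1845/2 ≈ -922.50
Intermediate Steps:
w(N) = 3 - N - 2*N² (w(N) = 3 - ((N² + N²) + N) = 3 - (2*N² + N) = 3 - (N + 2*N²) = 3 + (-N - 2*N²) = 3 - N - 2*N²)
a(j, v) = (6 + j)*(v + 2/v) (a(j, v) = (v + 2/v)*(6 + j) = (6 + j)*(v + 2/v))
15*(a(5, -4) + w(-3)) = 15*((12 + 2*5 + (-4)²*(6 + 5))/(-4) + (3 - 1*(-3) - 2*(-3)²)) = 15*(-(12 + 10 + 16*11)/4 + (3 + 3 - 2*9)) = 15*(-(12 + 10 + 176)/4 + (3 + 3 - 18)) = 15*(-¼*198 - 12) = 15*(-99/2 - 12) = 15*(-123/2) = -1845/2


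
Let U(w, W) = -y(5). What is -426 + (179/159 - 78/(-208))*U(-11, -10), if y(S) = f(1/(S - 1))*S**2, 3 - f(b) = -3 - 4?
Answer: -509561/636 ≈ -801.20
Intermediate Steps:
f(b) = 10 (f(b) = 3 - (-3 - 4) = 3 - 1*(-7) = 3 + 7 = 10)
y(S) = 10*S**2
U(w, W) = -250 (U(w, W) = -10*5**2 = -10*25 = -1*250 = -250)
-426 + (179/159 - 78/(-208))*U(-11, -10) = -426 + (179/159 - 78/(-208))*(-250) = -426 + (179*(1/159) - 78*(-1/208))*(-250) = -426 + (179/159 + 3/8)*(-250) = -426 + (1909/1272)*(-250) = -426 - 238625/636 = -509561/636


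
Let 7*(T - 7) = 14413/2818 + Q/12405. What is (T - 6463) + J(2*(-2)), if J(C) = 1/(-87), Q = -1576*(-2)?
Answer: -15269514871767/2365443290 ≈ -6455.2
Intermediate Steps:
Q = 3152
J(C) = -1/87
T = 1900582811/244701030 (T = 7 + (14413/2818 + 3152/12405)/7 = 7 + (⅐)*(187675601/34957290) = 7 + 187675601/244701030 = 1900582811/244701030 ≈ 7.7670)
(T - 6463) + J(2*(-2)) = (1900582811/244701030 - 6463) - 1/87 = -1579602174079/244701030 - 1/87 = -15269514871767/2365443290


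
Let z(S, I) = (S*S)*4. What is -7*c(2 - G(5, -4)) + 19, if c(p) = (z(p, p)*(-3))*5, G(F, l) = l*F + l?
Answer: 283939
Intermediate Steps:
G(F, l) = l + F*l (G(F, l) = F*l + l = l + F*l)
z(S, I) = 4*S² (z(S, I) = S²*4 = 4*S²)
c(p) = -60*p² (c(p) = ((4*p²)*(-3))*5 = -12*p²*5 = -60*p²)
-7*c(2 - G(5, -4)) + 19 = -(-420)*(2 - (-4)*(1 + 5))² + 19 = -(-420)*(2 - (-4)*6)² + 19 = -(-420)*(2 - 1*(-24))² + 19 = -(-420)*(2 + 24)² + 19 = -(-420)*26² + 19 = -(-420)*676 + 19 = -7*(-40560) + 19 = 283920 + 19 = 283939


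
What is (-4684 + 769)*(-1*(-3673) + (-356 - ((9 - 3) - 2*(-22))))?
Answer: -12790305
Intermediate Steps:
(-4684 + 769)*(-1*(-3673) + (-356 - ((9 - 3) - 2*(-22)))) = -3915*(3673 + (-356 - (6 + 44))) = -3915*(3673 + (-356 - 1*50)) = -3915*(3673 + (-356 - 50)) = -3915*(3673 - 406) = -3915*3267 = -12790305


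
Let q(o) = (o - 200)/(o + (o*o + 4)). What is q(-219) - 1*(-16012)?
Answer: 764508533/47746 ≈ 16012.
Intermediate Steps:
q(o) = (-200 + o)/(4 + o + o²) (q(o) = (-200 + o)/(o + (o² + 4)) = (-200 + o)/(o + (4 + o²)) = (-200 + o)/(4 + o + o²))
q(-219) - 1*(-16012) = (-200 - 219)/(4 - 219 + (-219)²) - 1*(-16012) = -419/(4 - 219 + 47961) + 16012 = -419/47746 + 16012 = 764508533/47746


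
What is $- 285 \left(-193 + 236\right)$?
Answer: $-12255$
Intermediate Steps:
$- 285 \left(-193 + 236\right) = \left(-285\right) 43 = -12255$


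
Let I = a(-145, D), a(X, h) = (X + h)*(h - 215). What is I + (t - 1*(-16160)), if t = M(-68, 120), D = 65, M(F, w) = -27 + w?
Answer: 28253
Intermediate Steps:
t = 93 (t = -27 + 120 = 93)
a(X, h) = (-215 + h)*(X + h) (a(X, h) = (X + h)*(-215 + h) = (-215 + h)*(X + h))
I = 12000 (I = 65² - 215*(-145) - 215*65 - 145*65 = 4225 + 31175 - 13975 - 9425 = 12000)
I + (t - 1*(-16160)) = 12000 + (93 - 1*(-16160)) = 12000 + (93 + 16160) = 12000 + 16253 = 28253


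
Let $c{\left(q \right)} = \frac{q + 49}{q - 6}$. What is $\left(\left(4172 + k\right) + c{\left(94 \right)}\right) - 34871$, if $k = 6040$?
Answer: $- \frac{197259}{8} \approx -24657.0$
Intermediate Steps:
$c{\left(q \right)} = \frac{49 + q}{-6 + q}$
$\left(\left(4172 + k\right) + c{\left(94 \right)}\right) - 34871 = \left(\left(4172 + 6040\right) + \frac{49 + 94}{-6 + 94}\right) - 34871 = \left(10212 + \frac{1}{88} \cdot 143\right) - 34871 = \left(10212 + \frac{13}{8}\right) - 34871 = \frac{81709}{8} - 34871 = - \frac{197259}{8}$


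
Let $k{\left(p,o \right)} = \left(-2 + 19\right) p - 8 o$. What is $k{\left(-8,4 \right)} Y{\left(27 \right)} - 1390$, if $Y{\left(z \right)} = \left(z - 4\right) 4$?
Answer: $-16846$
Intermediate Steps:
$k{\left(p,o \right)} = - 8 o + 17 p$ ($k{\left(p,o \right)} = 17 p - 8 o = - 8 o + 17 p$)
$Y{\left(z \right)} = -16 + 4 z$ ($Y{\left(z \right)} = \left(-4 + z\right) 4 = -16 + 4 z$)
$k{\left(-8,4 \right)} Y{\left(27 \right)} - 1390 = \left(\left(-8\right) 4 + 17 \left(-8\right)\right) \left(-16 + 4 \cdot 27\right) - 1390 = \left(-32 - 136\right) \left(-16 + 108\right) - 1390 = \left(-168\right) 92 - 1390 = -15456 - 1390 = -16846$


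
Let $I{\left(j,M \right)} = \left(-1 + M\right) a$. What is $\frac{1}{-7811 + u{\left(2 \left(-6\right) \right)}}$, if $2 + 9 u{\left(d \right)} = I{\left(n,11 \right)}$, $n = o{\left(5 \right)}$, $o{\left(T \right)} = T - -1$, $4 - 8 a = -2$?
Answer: $- \frac{18}{140587} \approx -0.00012803$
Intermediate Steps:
$a = \frac{3}{4}$ ($a = \frac{1}{2} - - \frac{1}{4} = \frac{1}{2} + \frac{1}{4} = \frac{3}{4} \approx 0.75$)
$o{\left(T \right)} = 1 + T$ ($o{\left(T \right)} = T + 1 = 1 + T$)
$n = 6$ ($n = 1 + 5 = 6$)
$I{\left(j,M \right)} = - \frac{3}{4} + \frac{3 M}{4}$ ($I{\left(j,M \right)} = \left(-1 + M\right) \frac{3}{4} = - \frac{3}{4} + \frac{3 M}{4}$)
$u{\left(d \right)} = \frac{11}{18}$ ($u{\left(d \right)} = - \frac{2}{9} + \frac{- \frac{3}{4} + \frac{3}{4} \cdot 11}{9} = - \frac{2}{9} + \frac{- \frac{3}{4} + \frac{33}{4}}{9} = - \frac{2}{9} + \frac{1}{9} \cdot \frac{15}{2} = - \frac{2}{9} + \frac{5}{6} = \frac{11}{18}$)
$\frac{1}{-7811 + u{\left(2 \left(-6\right) \right)}} = \frac{1}{-7811 + \frac{11}{18}} = \frac{1}{- \frac{140587}{18}} = - \frac{18}{140587}$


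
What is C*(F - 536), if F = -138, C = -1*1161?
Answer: 782514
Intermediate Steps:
C = -1161
C*(F - 536) = -1161*(-138 - 536) = -1161*(-674) = 782514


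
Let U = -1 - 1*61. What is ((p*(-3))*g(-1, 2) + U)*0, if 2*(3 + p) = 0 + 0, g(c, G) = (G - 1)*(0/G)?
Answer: 0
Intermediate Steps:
g(c, G) = 0 (g(c, G) = (-1 + G)*0 = 0)
p = -3 (p = -3 + (0 + 0)/2 = -3 + (½)*0 = -3 + 0 = -3)
U = -62 (U = -1 - 61 = -62)
((p*(-3))*g(-1, 2) + U)*0 = (-3*(-3)*0 - 62)*0 = (9*0 - 62)*0 = (0 - 62)*0 = -62*0 = 0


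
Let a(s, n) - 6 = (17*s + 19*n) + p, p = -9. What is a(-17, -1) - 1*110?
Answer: -421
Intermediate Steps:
a(s, n) = -3 + 17*s + 19*n (a(s, n) = 6 + ((17*s + 19*n) - 9) = 6 + (-9 + 17*s + 19*n) = -3 + 17*s + 19*n)
a(-17, -1) - 1*110 = (-3 + 17*(-17) + 19*(-1)) - 1*110 = (-3 - 289 - 19) - 110 = -311 - 110 = -421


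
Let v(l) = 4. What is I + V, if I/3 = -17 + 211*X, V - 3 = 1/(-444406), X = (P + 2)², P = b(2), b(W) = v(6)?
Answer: 10105792439/444406 ≈ 22740.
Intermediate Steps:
b(W) = 4
P = 4
X = 36 (X = (4 + 2)² = 6² = 36)
V = 1333217/444406 (V = 3 + 1/(-444406) = 3 - 1/444406 = 1333217/444406 ≈ 3.0000)
I = 22737 (I = 3*(-17 + 211*36) = 3*(-17 + 7596) = 3*7579 = 22737)
I + V = 22737 + 1333217/444406 = 10105792439/444406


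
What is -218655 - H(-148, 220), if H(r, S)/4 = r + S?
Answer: -218943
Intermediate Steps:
H(r, S) = 4*S + 4*r (H(r, S) = 4*(r + S) = 4*(S + r) = 4*S + 4*r)
-218655 - H(-148, 220) = -218655 - (4*220 + 4*(-148)) = -218655 - (880 - 592) = -218655 - 1*288 = -218655 - 288 = -218943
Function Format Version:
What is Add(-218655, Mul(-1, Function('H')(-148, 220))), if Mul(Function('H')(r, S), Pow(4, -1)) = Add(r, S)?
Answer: -218943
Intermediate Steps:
Function('H')(r, S) = Add(Mul(4, S), Mul(4, r)) (Function('H')(r, S) = Mul(4, Add(r, S)) = Mul(4, Add(S, r)) = Add(Mul(4, S), Mul(4, r)))
Add(-218655, Mul(-1, Function('H')(-148, 220))) = Add(-218655, Mul(-1, Add(Mul(4, 220), Mul(4, -148)))) = Add(-218655, Mul(-1, Add(880, -592))) = Add(-218655, Mul(-1, 288)) = Add(-218655, -288) = -218943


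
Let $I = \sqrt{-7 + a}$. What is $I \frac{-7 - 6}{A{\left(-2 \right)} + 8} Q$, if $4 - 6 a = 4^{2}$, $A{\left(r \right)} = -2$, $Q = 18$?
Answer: $- 117 i \approx - 117.0 i$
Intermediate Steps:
$a = -2$ ($a = \frac{2}{3} - \frac{4^{2}}{6} = \frac{2}{3} - \frac{8}{3} = -2$)
$I = 3 i$ ($I = \sqrt{-7 - 2} = \sqrt{-9} = 3 i \approx 3.0 i$)
$I \frac{-7 - 6}{A{\left(-2 \right)} + 8} Q = 3 i \frac{-7 - 6}{-2 + 8} \cdot 18 = 3 i \left(- \frac{13}{6}\right) 18 = - \frac{13 i}{2} \cdot 18 = - 117 i$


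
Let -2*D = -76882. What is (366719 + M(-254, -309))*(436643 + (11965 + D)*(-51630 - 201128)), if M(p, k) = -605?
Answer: -4664322785903970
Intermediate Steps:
D = 38441 (D = -½*(-76882) = 38441)
(366719 + M(-254, -309))*(436643 + (11965 + D)*(-51630 - 201128)) = (366719 - 605)*(436643 + (11965 + 38441)*(-51630 - 201128)) = 366114*(436643 + 50406*(-252758)) = 366114*(436643 - 12740519748) = 366114*(-12740083105) = -4664322785903970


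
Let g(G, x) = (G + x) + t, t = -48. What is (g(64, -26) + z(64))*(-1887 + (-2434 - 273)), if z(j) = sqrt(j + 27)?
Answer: 45940 - 4594*sqrt(91) ≈ 2116.0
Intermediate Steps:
g(G, x) = -48 + G + x (g(G, x) = (G + x) - 48 = -48 + G + x)
z(j) = sqrt(27 + j)
(g(64, -26) + z(64))*(-1887 + (-2434 - 273)) = ((-48 + 64 - 26) + sqrt(27 + 64))*(-1887 + (-2434 - 273)) = (-10 + sqrt(91))*(-1887 - 2707) = (-10 + sqrt(91))*(-4594) = 45940 - 4594*sqrt(91)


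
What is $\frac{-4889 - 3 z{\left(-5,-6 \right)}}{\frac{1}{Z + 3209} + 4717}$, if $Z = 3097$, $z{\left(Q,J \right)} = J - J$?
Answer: $- \frac{30830034}{29745403} \approx -1.0365$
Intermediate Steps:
$z{\left(Q,J \right)} = 0$
$\frac{-4889 - 3 z{\left(-5,-6 \right)}}{\frac{1}{Z + 3209} + 4717} = \frac{-4889 - 0}{\frac{1}{3097 + 3209} + 4717} = \frac{-4889 + 0}{\frac{1}{6306} + 4717} = - \frac{4889}{\frac{1}{6306} + 4717} = - \frac{4889}{\frac{29745403}{6306}} = \left(-4889\right) \frac{6306}{29745403} = - \frac{30830034}{29745403}$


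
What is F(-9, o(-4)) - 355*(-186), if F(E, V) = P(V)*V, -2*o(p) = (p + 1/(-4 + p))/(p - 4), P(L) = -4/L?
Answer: 66026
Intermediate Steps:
o(p) = -(p + 1/(-4 + p))/(2*(-4 + p)) (o(p) = -(p + 1/(-4 + p))/(2*(p - 4)) = -(p + 1/(-4 + p))/(2*(-4 + p)))
F(E, V) = -4 (F(E, V) = (-4/V)*V = -4)
F(-9, o(-4)) - 355*(-186) = -4 - 355*(-186) = -4 + 66030 = 66026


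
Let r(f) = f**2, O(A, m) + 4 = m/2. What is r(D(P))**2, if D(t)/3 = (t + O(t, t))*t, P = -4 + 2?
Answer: 3111696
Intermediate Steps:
O(A, m) = -4 + m/2
P = -2
D(t) = 3*t*(-4 + 3*t/2) (D(t) = 3*((t + (-4 + t/2))*t) = 3*((-4 + 3*t/2)*t) = 3*(t*(-4 + 3*t/2)) = 3*t*(-4 + 3*t/2))
r(D(P))**2 = (((3/2)*(-2)*(-8 + 3*(-2)))**2)**2 = (((3/2)*(-2)*(-8 - 6))**2)**2 = (((3/2)*(-2)*(-14))**2)**2 = (42**2)**2 = 1764**2 = 3111696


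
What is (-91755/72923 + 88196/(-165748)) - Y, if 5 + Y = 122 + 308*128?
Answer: -119486858920053/3021710351 ≈ -39543.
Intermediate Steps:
Y = 39541 (Y = -5 + (122 + 308*128) = -5 + (122 + 39424) = -5 + 39546 = 39541)
(-91755/72923 + 88196/(-165748)) - Y = (-91755/72923 + 88196/(-165748)) - 1*39541 = (-91755*1/72923 + 88196*(-1/165748)) - 39541 = (-91755/72923 - 22049/41437) - 39541 = -5409931162/3021710351 - 39541 = -119486858920053/3021710351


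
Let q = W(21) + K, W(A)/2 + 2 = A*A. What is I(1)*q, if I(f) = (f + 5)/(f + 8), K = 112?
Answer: 660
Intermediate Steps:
W(A) = -4 + 2*A**2 (W(A) = -4 + 2*(A*A) = -4 + 2*A**2)
I(f) = (5 + f)/(8 + f)
q = 990 (q = (-4 + 2*21**2) + 112 = (-4 + 2*441) + 112 = (-4 + 882) + 112 = 878 + 112 = 990)
I(1)*q = ((5 + 1)/(8 + 1))*990 = (6/9)*990 = ((1/9)*6)*990 = (2/3)*990 = 660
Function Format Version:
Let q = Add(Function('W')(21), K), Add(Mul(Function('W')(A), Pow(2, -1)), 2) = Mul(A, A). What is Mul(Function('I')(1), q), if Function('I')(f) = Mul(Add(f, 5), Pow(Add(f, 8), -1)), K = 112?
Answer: 660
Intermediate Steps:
Function('W')(A) = Add(-4, Mul(2, Pow(A, 2))) (Function('W')(A) = Add(-4, Mul(2, Mul(A, A))) = Add(-4, Mul(2, Pow(A, 2))))
Function('I')(f) = Mul(Pow(Add(8, f), -1), Add(5, f)) (Function('I')(f) = Mul(Add(5, f), Pow(Add(8, f), -1)) = Mul(Pow(Add(8, f), -1), Add(5, f)))
q = 990 (q = Add(Add(-4, Mul(2, Pow(21, 2))), 112) = Add(Add(-4, Mul(2, 441)), 112) = Add(Add(-4, 882), 112) = Add(878, 112) = 990)
Mul(Function('I')(1), q) = Mul(Mul(Pow(Add(8, 1), -1), Add(5, 1)), 990) = Mul(Mul(Pow(9, -1), 6), 990) = Mul(Mul(Rational(1, 9), 6), 990) = Mul(Rational(2, 3), 990) = 660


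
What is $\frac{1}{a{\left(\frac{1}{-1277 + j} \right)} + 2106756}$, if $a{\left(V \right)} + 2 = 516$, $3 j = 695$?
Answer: $\frac{1}{2107270} \approx 4.7455 \cdot 10^{-7}$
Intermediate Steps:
$j = \frac{695}{3}$ ($j = \frac{1}{3} \cdot 695 = \frac{695}{3} \approx 231.67$)
$a{\left(V \right)} = 514$ ($a{\left(V \right)} = -2 + 516 = 514$)
$\frac{1}{a{\left(\frac{1}{-1277 + j} \right)} + 2106756} = \frac{1}{514 + 2106756} = \frac{1}{2107270}$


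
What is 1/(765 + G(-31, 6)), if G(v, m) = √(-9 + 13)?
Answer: 1/767 ≈ 0.0013038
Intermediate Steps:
G(v, m) = 2 (G(v, m) = √4 = 2)
1/(765 + G(-31, 6)) = 1/(765 + 2) = 1/767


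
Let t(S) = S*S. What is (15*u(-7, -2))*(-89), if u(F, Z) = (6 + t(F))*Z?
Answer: 146850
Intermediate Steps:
t(S) = S**2
u(F, Z) = Z*(6 + F**2) (u(F, Z) = (6 + F**2)*Z = Z*(6 + F**2))
(15*u(-7, -2))*(-89) = (15*(-2*(6 + (-7)**2)))*(-89) = (15*(-2*(6 + 49)))*(-89) = (15*(-2*55))*(-89) = (15*(-110))*(-89) = -1650*(-89) = 146850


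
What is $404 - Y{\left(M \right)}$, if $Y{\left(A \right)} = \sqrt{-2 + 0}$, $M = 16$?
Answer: $404 - i \sqrt{2} \approx 404.0 - 1.4142 i$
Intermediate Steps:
$Y{\left(A \right)} = i \sqrt{2}$ ($Y{\left(A \right)} = \sqrt{-2} = i \sqrt{2}$)
$404 - Y{\left(M \right)} = 404 - i \sqrt{2}$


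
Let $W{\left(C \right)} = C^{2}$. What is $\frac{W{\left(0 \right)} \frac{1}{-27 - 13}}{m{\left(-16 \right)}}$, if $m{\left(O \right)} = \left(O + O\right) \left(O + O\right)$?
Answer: $0$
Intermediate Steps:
$m{\left(O \right)} = 4 O^{2}$ ($m{\left(O \right)} = 2 O 2 O = 4 O^{2}$)
$\frac{W{\left(0 \right)} \frac{1}{-27 - 13}}{m{\left(-16 \right)}} = \frac{0^{2} \frac{1}{-27 - 13}}{4 \left(-16\right)^{2}} = \frac{0 \frac{1}{-40}}{4 \cdot 256} = \frac{0 \left(- \frac{1}{40}\right)}{1024} = 0 \cdot \frac{1}{1024} = 0$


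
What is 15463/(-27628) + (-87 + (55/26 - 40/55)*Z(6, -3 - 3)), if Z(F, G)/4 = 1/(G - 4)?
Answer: -1740624101/19754020 ≈ -88.115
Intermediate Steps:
Z(F, G) = 4/(-4 + G) (Z(F, G) = 4/(G - 4) = 4/(-4 + G))
15463/(-27628) + (-87 + (55/26 - 40/55)*Z(6, -3 - 3)) = 15463/(-27628) + (-87 + (55/26 - 40/55)*(4/(-4 + (-3 - 3)))) = 15463*(-1/27628) + (-87 + (55*(1/26) - 40*1/55)*(4/(-4 - 6))) = -15463/27628 + (-87 + (55/26 - 8/11)*(4/(-10))) = -15463/27628 + (-87 + 397*(4*(-⅒))/286) = -15463/27628 + (-87 + (397/286)*(-⅖)) = -15463/27628 + (-87 - 397/715) = -15463/27628 - 62602/715 = -1740624101/19754020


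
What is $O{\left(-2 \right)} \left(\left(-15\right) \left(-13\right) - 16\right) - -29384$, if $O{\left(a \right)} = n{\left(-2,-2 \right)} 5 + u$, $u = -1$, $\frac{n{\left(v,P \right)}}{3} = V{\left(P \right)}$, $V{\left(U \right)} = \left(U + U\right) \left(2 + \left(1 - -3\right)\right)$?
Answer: $-35235$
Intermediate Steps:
$V{\left(U \right)} = 12 U$ ($V{\left(U \right)} = 2 U \left(2 + \left(1 + 3\right)\right) = 2 U \left(2 + 4\right) = 2 U 6 = 12 U$)
$n{\left(v,P \right)} = 36 P$ ($n{\left(v,P \right)} = 3 \cdot 12 P = 36 P$)
$O{\left(a \right)} = -361$ ($O{\left(a \right)} = 36 \left(-2\right) 5 - 1 = \left(-72\right) 5 - 1 = -360 - 1 = -361$)
$O{\left(-2 \right)} \left(\left(-15\right) \left(-13\right) - 16\right) - -29384 = - 361 \left(\left(-15\right) \left(-13\right) - 16\right) - -29384 = - 361 \left(195 - 16\right) + 29384 = \left(-361\right) 179 + 29384 = -64619 + 29384 = -35235$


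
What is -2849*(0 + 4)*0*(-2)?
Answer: 0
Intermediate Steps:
-2849*(0 + 4)*0*(-2) = -2849*4*0*(-2) = -0*(-2) = -2849*0 = 0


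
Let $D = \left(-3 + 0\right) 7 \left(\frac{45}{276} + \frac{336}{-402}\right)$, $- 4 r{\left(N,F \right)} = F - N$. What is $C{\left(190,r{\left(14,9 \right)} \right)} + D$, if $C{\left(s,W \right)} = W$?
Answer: $\frac{23698}{1541} \approx 15.378$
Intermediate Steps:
$r{\left(N,F \right)} = - \frac{F}{4} + \frac{N}{4}$ ($r{\left(N,F \right)} = - \frac{F - N}{4} = - \frac{F}{4} + \frac{N}{4}$)
$D = \frac{87087}{6164}$ ($D = \left(-3\right) 7 \left(45 \cdot \frac{1}{276} + 336 \left(- \frac{1}{402}\right)\right) = - 21 \left(\frac{15}{92} - \frac{56}{67}\right) = \left(-21\right) \left(- \frac{4147}{6164}\right) = \frac{87087}{6164} \approx 14.128$)
$C{\left(190,r{\left(14,9 \right)} \right)} + D = \left(\left(- \frac{1}{4}\right) 9 + \frac{1}{4} \cdot 14\right) + \frac{87087}{6164} = \left(- \frac{9}{4} + \frac{7}{2}\right) + \frac{87087}{6164} = \frac{5}{4} + \frac{87087}{6164} = \frac{23698}{1541}$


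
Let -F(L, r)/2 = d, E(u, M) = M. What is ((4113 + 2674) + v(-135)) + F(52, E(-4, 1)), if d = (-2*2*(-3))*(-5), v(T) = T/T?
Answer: 6908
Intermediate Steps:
v(T) = 1
d = -60 (d = -4*(-3)*(-5) = 12*(-5) = -60)
F(L, r) = 120 (F(L, r) = -2*(-60) = 120)
((4113 + 2674) + v(-135)) + F(52, E(-4, 1)) = ((4113 + 2674) + 1) + 120 = (6787 + 1) + 120 = 6788 + 120 = 6908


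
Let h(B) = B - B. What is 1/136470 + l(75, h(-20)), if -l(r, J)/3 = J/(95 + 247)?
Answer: 1/136470 ≈ 7.3276e-6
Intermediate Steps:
h(B) = 0
l(r, J) = -J/114 (l(r, J) = -3*J/(95 + 247) = -3*J/342 = -J/114)
1/136470 + l(75, h(-20)) = 1/136470 - 1/114*0 = 1/136470 + 0 = 1/136470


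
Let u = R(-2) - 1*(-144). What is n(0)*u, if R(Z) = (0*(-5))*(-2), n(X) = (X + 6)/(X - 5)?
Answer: -864/5 ≈ -172.80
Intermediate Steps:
n(X) = (6 + X)/(-5 + X)
R(Z) = 0 (R(Z) = 0*(-2) = 0)
u = 144 (u = 0 - 1*(-144) = 0 + 144 = 144)
n(0)*u = ((6 + 0)/(-5 + 0))*144 = (6/(-5))*144 = -⅕*6*144 = -6/5*144 = -864/5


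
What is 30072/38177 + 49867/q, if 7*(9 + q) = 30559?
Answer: 14243482925/1164245792 ≈ 12.234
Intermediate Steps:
q = 30496/7 (q = -9 + (1/7)*30559 = -9 + 30559/7 = 30496/7 ≈ 4356.6)
30072/38177 + 49867/q = 30072/38177 + 49867/(30496/7) = 30072*(1/38177) + 49867*(7/30496) = 30072/38177 + 349069/30496 = 14243482925/1164245792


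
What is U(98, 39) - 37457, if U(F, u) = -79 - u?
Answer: -37575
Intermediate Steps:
U(98, 39) - 37457 = (-79 - 1*39) - 37457 = (-79 - 39) - 37457 = -118 - 37457 = -37575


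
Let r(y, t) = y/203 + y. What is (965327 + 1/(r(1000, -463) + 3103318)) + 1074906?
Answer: 1285709041530285/630177554 ≈ 2.0402e+6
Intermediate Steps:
r(y, t) = 204*y/203 (r(y, t) = y*(1/203) + y = y/203 + y = 204*y/203)
(965327 + 1/(r(1000, -463) + 3103318)) + 1074906 = (965327 + 1/((204/203)*1000 + 3103318)) + 1074906 = (965327 + 1/(204000/203 + 3103318)) + 1074906 = (965327 + 1/(630177554/203)) + 1074906 = (965327 + 203/630177554) + 1074906 = 608327407670361/630177554 + 1074906 = 1285709041530285/630177554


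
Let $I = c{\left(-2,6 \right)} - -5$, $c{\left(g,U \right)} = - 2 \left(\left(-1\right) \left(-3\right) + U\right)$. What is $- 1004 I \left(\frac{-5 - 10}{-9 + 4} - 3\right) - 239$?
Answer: $-239$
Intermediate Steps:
$c{\left(g,U \right)} = -6 - 2 U$ ($c{\left(g,U \right)} = - 2 \left(3 + U\right) = -6 - 2 U$)
$I = -13$ ($I = \left(-6 - 12\right) - -5 = \left(-6 - 12\right) + 5 = -18 + 5 = -13$)
$- 1004 I \left(\frac{-5 - 10}{-9 + 4} - 3\right) - 239 = - 1004 \left(- 13 \left(\frac{-5 - 10}{-9 + 4} - 3\right)\right) - 239 = - 1004 \left(- 13 \left(- \frac{15}{-5} - 3\right)\right) - 239 = - 1004 \left(- 13 \left(\left(-15\right) \left(- \frac{1}{5}\right) - 3\right)\right) - 239 = - 1004 \left(- 13 \left(3 - 3\right)\right) - 239 = - 1004 \left(\left(-13\right) 0\right) - 239 = \left(-1004\right) 0 - 239 = 0 - 239 = -239$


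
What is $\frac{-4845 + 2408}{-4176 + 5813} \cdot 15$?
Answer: $- \frac{36555}{1637} \approx -22.33$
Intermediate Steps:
$\frac{-4845 + 2408}{-4176 + 5813} \cdot 15 = - \frac{2437}{1637} \cdot 15 = \left(-2437\right) \frac{1}{1637} \cdot 15 = \left(- \frac{2437}{1637}\right) 15 = - \frac{36555}{1637}$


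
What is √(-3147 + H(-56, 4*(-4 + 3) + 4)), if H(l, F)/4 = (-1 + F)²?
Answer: I*√3143 ≈ 56.062*I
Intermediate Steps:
H(l, F) = 4*(-1 + F)²
√(-3147 + H(-56, 4*(-4 + 3) + 4)) = √(-3147 + 4*(-1 + (4*(-4 + 3) + 4))²) = √(-3147 + 4*(-1 + (4*(-1) + 4))²) = √(-3147 + 4*(-1 + (-4 + 4))²) = √(-3147 + 4*(-1 + 0)²) = √(-3147 + 4*(-1)²) = √(-3147 + 4*1) = √(-3147 + 4) = √(-3143) = I*√3143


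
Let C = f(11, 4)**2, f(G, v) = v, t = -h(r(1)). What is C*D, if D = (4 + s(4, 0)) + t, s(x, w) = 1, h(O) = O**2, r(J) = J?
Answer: 64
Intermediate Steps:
t = -1 (t = -1*1**2 = -1*1 = -1)
D = 4 (D = (4 + 1) - 1 = 5 - 1 = 4)
C = 16 (C = 4**2 = 16)
C*D = 16*4 = 64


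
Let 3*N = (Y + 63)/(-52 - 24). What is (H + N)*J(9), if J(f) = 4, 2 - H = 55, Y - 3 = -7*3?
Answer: -4043/19 ≈ -212.79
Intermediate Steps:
Y = -18 (Y = 3 - 7*3 = 3 - 21 = -18)
N = -15/76 (N = ((-18 + 63)/(-52 - 24))/3 = (45/(-76))/3 = (45*(-1/76))/3 = (⅓)*(-45/76) = -15/76 ≈ -0.19737)
H = -53 (H = 2 - 1*55 = 2 - 55 = -53)
(H + N)*J(9) = (-53 - 15/76)*4 = -4043/76*4 = -4043/19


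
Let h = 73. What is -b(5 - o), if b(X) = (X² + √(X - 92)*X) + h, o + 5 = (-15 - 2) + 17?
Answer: -173 - 10*I*√82 ≈ -173.0 - 90.554*I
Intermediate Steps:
o = -5 (o = -5 + ((-15 - 2) + 17) = -5 + (-17 + 17) = -5 + 0 = -5)
b(X) = 73 + X² + X*√(-92 + X) (b(X) = (X² + √(X - 92)*X) + 73 = (X² + √(-92 + X)*X) + 73 = (X² + X*√(-92 + X)) + 73 = 73 + X² + X*√(-92 + X))
-b(5 - o) = -(73 + (5 - 1*(-5))² + (5 - 1*(-5))*√(-92 + (5 - 1*(-5)))) = -(73 + (5 + 5)² + (5 + 5)*√(-92 + (5 + 5))) = -(73 + 10² + 10*√(-92 + 10)) = -(73 + 100 + 10*√(-82)) = -(73 + 100 + 10*(I*√82)) = -(73 + 100 + 10*I*√82) = -(173 + 10*I*√82) = -173 - 10*I*√82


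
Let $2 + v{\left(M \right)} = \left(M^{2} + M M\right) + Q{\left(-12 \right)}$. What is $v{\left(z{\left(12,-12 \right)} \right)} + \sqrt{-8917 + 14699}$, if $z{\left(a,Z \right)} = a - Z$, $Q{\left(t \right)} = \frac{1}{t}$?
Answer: $\frac{13799}{12} + 7 \sqrt{118} \approx 1226.0$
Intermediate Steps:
$v{\left(M \right)} = - \frac{25}{12} + 2 M^{2}$ ($v{\left(M \right)} = -2 + \left(\left(M^{2} + M M\right) + \frac{1}{-12}\right) = -2 + \left(\left(M^{2} + M^{2}\right) - \frac{1}{12}\right) = -2 + \left(2 M^{2} - \frac{1}{12}\right) = -2 + \left(- \frac{1}{12} + 2 M^{2}\right) = - \frac{25}{12} + 2 M^{2}$)
$v{\left(z{\left(12,-12 \right)} \right)} + \sqrt{-8917 + 14699} = \left(- \frac{25}{12} + 2 \left(12 - -12\right)^{2}\right) + \sqrt{-8917 + 14699} = \left(- \frac{25}{12} + 2 \left(12 + 12\right)^{2}\right) + \sqrt{5782} = \left(- \frac{25}{12} + 2 \cdot 24^{2}\right) + 7 \sqrt{118} = \left(- \frac{25}{12} + 2 \cdot 576\right) + 7 \sqrt{118} = \left(- \frac{25}{12} + 1152\right) + 7 \sqrt{118} = \frac{13799}{12} + 7 \sqrt{118}$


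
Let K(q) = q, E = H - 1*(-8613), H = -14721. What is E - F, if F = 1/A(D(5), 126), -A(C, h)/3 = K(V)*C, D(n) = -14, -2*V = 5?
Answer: -641339/105 ≈ -6108.0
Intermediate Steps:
V = -5/2 (V = -½*5 = -5/2 ≈ -2.5000)
E = -6108 (E = -14721 - 1*(-8613) = -14721 + 8613 = -6108)
A(C, h) = 15*C/2 (A(C, h) = -(-15)*C/2 = 15*C/2)
F = -1/105 (F = 1/((15/2)*(-14)) = 1/(-105) = -1/105 ≈ -0.0095238)
E - F = -6108 - 1*(-1/105) = -6108 + 1/105 = -641339/105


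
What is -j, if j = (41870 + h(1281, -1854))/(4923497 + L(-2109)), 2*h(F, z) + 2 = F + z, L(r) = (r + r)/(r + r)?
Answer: -83165/9846996 ≈ -0.0084457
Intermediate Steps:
L(r) = 1 (L(r) = (2*r)/((2*r)) = (2*r)*(1/(2*r)) = 1)
h(F, z) = -1 + F/2 + z/2 (h(F, z) = -1 + (F + z)/2 = -1 + (F/2 + z/2) = -1 + F/2 + z/2)
j = 83165/9846996 (j = (41870 + (-1 + (1/2)*1281 + (1/2)*(-1854)))/(4923497 + 1) = (41870 + (-1 + 1281/2 - 927))/4923498 = (41870 - 575/2)*(1/4923498) = (83165/2)*(1/4923498) = 83165/9846996 ≈ 0.0084457)
-j = -1*83165/9846996 = -83165/9846996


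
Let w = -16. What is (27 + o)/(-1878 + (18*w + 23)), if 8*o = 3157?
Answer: -3373/17144 ≈ -0.19675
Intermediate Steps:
o = 3157/8 (o = (1/8)*3157 = 3157/8 ≈ 394.63)
(27 + o)/(-1878 + (18*w + 23)) = (27 + 3157/8)/(-1878 + (18*(-16) + 23)) = 3373/(8*(-1878 + (-288 + 23))) = 3373/(8*(-1878 - 265)) = (3373/8)/(-2143) = (3373/8)*(-1/2143) = -3373/17144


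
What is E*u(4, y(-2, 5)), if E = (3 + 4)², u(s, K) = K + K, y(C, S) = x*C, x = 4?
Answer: -784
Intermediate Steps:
y(C, S) = 4*C
u(s, K) = 2*K
E = 49 (E = 7² = 49)
E*u(4, y(-2, 5)) = 49*(2*(4*(-2))) = 49*(2*(-8)) = 49*(-16) = -784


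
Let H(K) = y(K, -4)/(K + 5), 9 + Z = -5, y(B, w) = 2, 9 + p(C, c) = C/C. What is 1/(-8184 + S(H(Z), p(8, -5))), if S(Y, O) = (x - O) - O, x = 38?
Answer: -1/8130 ≈ -0.00012300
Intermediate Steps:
p(C, c) = -8 (p(C, c) = -9 + C/C = -9 + 1 = -8)
Z = -14 (Z = -9 - 5 = -14)
H(K) = 2/(5 + K) (H(K) = 2/(K + 5) = 2/(5 + K))
S(Y, O) = 38 - 2*O (S(Y, O) = (38 - O) - O = 38 - 2*O)
1/(-8184 + S(H(Z), p(8, -5))) = 1/(-8184 + (38 - 2*(-8))) = 1/(-8184 + (38 + 16)) = 1/(-8184 + 54) = 1/(-8130) = -1/8130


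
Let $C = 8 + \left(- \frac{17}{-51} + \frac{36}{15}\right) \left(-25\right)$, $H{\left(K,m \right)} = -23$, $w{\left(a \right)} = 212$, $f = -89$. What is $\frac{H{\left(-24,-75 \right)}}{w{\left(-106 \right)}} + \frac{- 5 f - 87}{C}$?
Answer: $- \frac{231851}{38372} \approx -6.0422$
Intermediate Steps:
$C = - \frac{181}{3}$ ($C = 8 + \left(\left(-17\right) \left(- \frac{1}{51}\right) + 36 \cdot \frac{1}{15}\right) \left(-25\right) = 8 + \left(\frac{1}{3} + \frac{12}{5}\right) \left(-25\right) = 8 + \frac{41}{15} \left(-25\right) = 8 - \frac{205}{3} = - \frac{181}{3} \approx -60.333$)
$\frac{H{\left(-24,-75 \right)}}{w{\left(-106 \right)}} + \frac{- 5 f - 87}{C} = - \frac{23}{212} + \frac{\left(-5\right) \left(-89\right) - 87}{- \frac{181}{3}} = \left(-23\right) \frac{1}{212} + \left(445 - 87\right) \left(- \frac{3}{181}\right) = - \frac{23}{212} + 358 \left(- \frac{3}{181}\right) = - \frac{23}{212} - \frac{1074}{181} = - \frac{231851}{38372}$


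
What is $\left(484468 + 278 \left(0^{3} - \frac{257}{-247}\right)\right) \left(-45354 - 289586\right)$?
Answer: $- \frac{40104054967480}{247} \approx -1.6236 \cdot 10^{11}$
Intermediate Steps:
$\left(484468 + 278 \left(0^{3} - \frac{257}{-247}\right)\right) \left(-45354 - 289586\right) = \left(484468 + 278 \left(0 - - \frac{257}{247}\right)\right) \left(-334940\right) = \left(484468 + 278 \left(0 + \frac{257}{247}\right)\right) \left(-334940\right) = \left(484468 + 278 \cdot \frac{257}{247}\right) \left(-334940\right) = \left(484468 + \frac{71446}{247}\right) \left(-334940\right) = \frac{119735042}{247} \left(-334940\right) = - \frac{40104054967480}{247}$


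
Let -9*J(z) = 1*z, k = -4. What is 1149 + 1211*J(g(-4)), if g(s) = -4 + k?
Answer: 20029/9 ≈ 2225.4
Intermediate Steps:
g(s) = -8 (g(s) = -4 - 4 = -8)
J(z) = -z/9
1149 + 1211*J(g(-4)) = 1149 + 1211*(-⅑*(-8)) = 1149 + 1211*(8/9) = 1149 + 9688/9 = 20029/9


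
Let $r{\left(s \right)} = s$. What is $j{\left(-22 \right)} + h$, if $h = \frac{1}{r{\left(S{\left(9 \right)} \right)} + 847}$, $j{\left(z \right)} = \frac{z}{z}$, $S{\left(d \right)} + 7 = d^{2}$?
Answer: $\frac{922}{921} \approx 1.0011$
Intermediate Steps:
$S{\left(d \right)} = -7 + d^{2}$
$j{\left(z \right)} = 1$
$h = \frac{1}{921}$ ($h = \frac{1}{\left(-7 + 9^{2}\right) + 847} = \frac{1}{\left(-7 + 81\right) + 847} = \frac{1}{74 + 847} = \frac{1}{921} \approx 0.0010858$)
$j{\left(-22 \right)} + h = 1 + \frac{1}{921} = \frac{922}{921}$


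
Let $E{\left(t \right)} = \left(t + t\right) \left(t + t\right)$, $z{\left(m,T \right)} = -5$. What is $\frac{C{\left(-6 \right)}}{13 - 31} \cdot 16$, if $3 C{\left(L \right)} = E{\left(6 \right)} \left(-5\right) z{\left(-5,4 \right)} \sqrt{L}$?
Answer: $- \frac{3200 i \sqrt{6}}{3} \approx - 2612.8 i$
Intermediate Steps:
$E{\left(t \right)} = 4 t^{2}$ ($E{\left(t \right)} = 2 t 2 t = 4 t^{2}$)
$C{\left(L \right)} = 1200 \sqrt{L}$ ($C{\left(L \right)} = \frac{4 \cdot 6^{2} \left(-5\right) \left(- 5 \sqrt{L}\right)}{3} = \frac{4 \cdot 36 \left(-5\right) \left(- 5 \sqrt{L}\right)}{3} = \frac{144 \left(-5\right) \left(- 5 \sqrt{L}\right)}{3} = \frac{\left(-720\right) \left(- 5 \sqrt{L}\right)}{3} = \frac{3600 \sqrt{L}}{3} = 1200 \sqrt{L}$)
$\frac{C{\left(-6 \right)}}{13 - 31} \cdot 16 = \frac{1200 \sqrt{-6}}{13 - 31} \cdot 16 = \frac{1200 i \sqrt{6}}{-18} \cdot 16 = - \frac{1200 i \sqrt{6}}{18} \cdot 16 = - \frac{200 i \sqrt{6}}{3} \cdot 16 = - \frac{3200 i \sqrt{6}}{3}$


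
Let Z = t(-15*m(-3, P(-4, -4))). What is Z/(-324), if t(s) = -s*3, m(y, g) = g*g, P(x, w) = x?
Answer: -20/9 ≈ -2.2222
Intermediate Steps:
m(y, g) = g²
t(s) = -3*s
Z = 720 (Z = -(-45)*(-4)² = -(-45)*16 = -3*(-240) = 720)
Z/(-324) = 720/(-324) = 720*(-1/324) = -20/9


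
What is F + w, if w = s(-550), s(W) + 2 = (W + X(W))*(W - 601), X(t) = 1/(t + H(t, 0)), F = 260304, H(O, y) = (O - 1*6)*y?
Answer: 491344751/550 ≈ 8.9335e+5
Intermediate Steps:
H(O, y) = y*(-6 + O) (H(O, y) = (O - 6)*y = (-6 + O)*y = y*(-6 + O))
X(t) = 1/t (X(t) = 1/(t + 0*(-6 + t)) = 1/(t + 0) = 1/t)
s(W) = -2 + (-601 + W)*(W + 1/W) (s(W) = -2 + (W + 1/W)*(W - 601) = -2 + (W + 1/W)*(-601 + W) = -2 + (-601 + W)*(W + 1/W))
w = 348177551/550 (w = -1 + (-550)² - 601*(-550) - 601/(-550) = -1 + 302500 + 330550 - 601*(-1/550) = -1 + 302500 + 330550 + 601/550 = 348177551/550 ≈ 6.3305e+5)
F + w = 260304 + 348177551/550 = 491344751/550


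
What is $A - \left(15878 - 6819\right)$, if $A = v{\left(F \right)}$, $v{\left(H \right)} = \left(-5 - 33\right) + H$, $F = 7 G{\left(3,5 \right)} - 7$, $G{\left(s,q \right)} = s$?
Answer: $-9083$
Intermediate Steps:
$F = 14$ ($F = 7 \cdot 3 - 7 = 21 - 7 = 14$)
$v{\left(H \right)} = -38 + H$
$A = -24$ ($A = -38 + 14 = -24$)
$A - \left(15878 - 6819\right) = -24 - \left(15878 - 6819\right) = -24 - 9059 = -9083$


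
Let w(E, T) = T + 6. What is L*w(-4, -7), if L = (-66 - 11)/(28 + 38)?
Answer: 7/6 ≈ 1.1667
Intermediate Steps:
L = -7/6 (L = -77/66 = -77*1/66 = -7/6 ≈ -1.1667)
w(E, T) = 6 + T
L*w(-4, -7) = -7*(6 - 7)/6 = -7/6*(-1) = 7/6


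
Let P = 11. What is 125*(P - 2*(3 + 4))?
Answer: -375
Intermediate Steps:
125*(P - 2*(3 + 4)) = 125*(11 - 2*(3 + 4)) = 125*(11 - 2*7) = 125*(11 - 14) = 125*(-3) = -375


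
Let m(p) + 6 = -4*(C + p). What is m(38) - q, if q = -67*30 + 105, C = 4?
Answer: 1731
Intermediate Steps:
q = -1905 (q = -2010 + 105 = -1905)
m(p) = -22 - 4*p (m(p) = -6 - 4*(4 + p) = -6 + (-16 - 4*p) = -22 - 4*p)
m(38) - q = (-22 - 4*38) - 1*(-1905) = (-22 - 152) + 1905 = -174 + 1905 = 1731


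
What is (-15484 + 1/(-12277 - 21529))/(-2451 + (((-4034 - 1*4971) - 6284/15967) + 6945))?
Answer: 8357959760535/2435161830326 ≈ 3.4322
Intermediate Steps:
(-15484 + 1/(-12277 - 21529))/(-2451 + (((-4034 - 1*4971) - 6284/15967) + 6945)) = (-15484 + 1/(-33806))/(-2451 + (((-4034 - 4971) - 6284*1/15967) + 6945)) = (-15484 - 1/33806)/(-2451 + ((-9005 - 6284/15967) + 6945)) = -523452105/(33806*(-2451 + (-143789119/15967 + 6945))) = -523452105/(33806*(-2451 - 32898304/15967)) = -523452105/(33806*(-72033421/15967)) = -523452105/33806*(-15967/72033421) = 8357959760535/2435161830326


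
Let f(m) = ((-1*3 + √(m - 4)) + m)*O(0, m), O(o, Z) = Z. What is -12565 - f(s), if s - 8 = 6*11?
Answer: -17819 - 74*√70 ≈ -18438.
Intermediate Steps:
s = 74 (s = 8 + 6*11 = 8 + 66 = 74)
f(m) = m*(-3 + m + √(-4 + m)) (f(m) = ((-1*3 + √(m - 4)) + m)*m = ((-3 + √(-4 + m)) + m)*m = (-3 + m + √(-4 + m))*m = m*(-3 + m + √(-4 + m)))
-12565 - f(s) = -12565 - 74*(-3 + 74 + √(-4 + 74)) = -12565 - 74*(-3 + 74 + √70) = -12565 - 74*(71 + √70) = -12565 - (5254 + 74*√70) = -12565 + (-5254 - 74*√70) = -17819 - 74*√70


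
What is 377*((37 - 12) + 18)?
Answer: 16211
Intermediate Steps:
377*((37 - 12) + 18) = 377*(25 + 18) = 377*43 = 16211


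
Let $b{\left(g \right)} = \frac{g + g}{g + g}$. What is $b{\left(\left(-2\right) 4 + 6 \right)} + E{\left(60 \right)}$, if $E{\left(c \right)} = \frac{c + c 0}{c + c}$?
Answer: $\frac{3}{2} \approx 1.5$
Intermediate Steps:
$b{\left(g \right)} = 1$ ($b{\left(g \right)} = \frac{2 g}{2 g} = 2 g \frac{1}{2 g} = 1$)
$E{\left(c \right)} = \frac{1}{2}$ ($E{\left(c \right)} = \frac{c + 0}{2 c} = c \frac{1}{2 c} = \frac{1}{2}$)
$b{\left(\left(-2\right) 4 + 6 \right)} + E{\left(60 \right)} = 1 + \frac{1}{2} = \frac{3}{2}$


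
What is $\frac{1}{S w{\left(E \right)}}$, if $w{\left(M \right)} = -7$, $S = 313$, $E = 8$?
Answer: $- \frac{1}{2191} \approx -0.00045641$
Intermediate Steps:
$\frac{1}{S w{\left(E \right)}} = \frac{1}{313 \left(-7\right)} = \frac{1}{-2191} = - \frac{1}{2191}$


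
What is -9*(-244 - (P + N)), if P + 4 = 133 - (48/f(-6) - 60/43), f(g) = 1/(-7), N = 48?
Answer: 293499/43 ≈ 6825.6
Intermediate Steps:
f(g) = -⅐
P = 20055/43 (P = -4 + (133 - (48/(-⅐) - 60/43)) = -4 + (133 - (48*(-7) - 60*1/43)) = -4 + (133 - (-336 - 60/43)) = -4 + (133 - 1*(-14508/43)) = -4 + (133 + 14508/43) = -4 + 20227/43 = 20055/43 ≈ 466.40)
-9*(-244 - (P + N)) = -9*(-244 - (20055/43 + 48)) = -9*(-244 - 1*22119/43) = -9*(-244 - 22119/43) = -9*(-32611/43) = 293499/43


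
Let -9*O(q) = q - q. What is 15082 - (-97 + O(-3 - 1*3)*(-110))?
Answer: 15179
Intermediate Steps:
O(q) = 0 (O(q) = -(q - q)/9 = -⅑*0 = 0)
15082 - (-97 + O(-3 - 1*3)*(-110)) = 15082 - (-97 + 0*(-110)) = 15082 - (-97 + 0) = 15082 - 1*(-97) = 15082 + 97 = 15179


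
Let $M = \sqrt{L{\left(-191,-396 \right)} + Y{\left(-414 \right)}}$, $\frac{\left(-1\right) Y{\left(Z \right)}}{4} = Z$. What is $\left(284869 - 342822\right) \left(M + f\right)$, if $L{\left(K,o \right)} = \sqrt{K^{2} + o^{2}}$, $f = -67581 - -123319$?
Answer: $-3230184314 - 57953 \sqrt{1656 + \sqrt{193297}} \approx -3.2328 \cdot 10^{9}$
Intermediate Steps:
$f = 55738$ ($f = -67581 + 123319 = 55738$)
$Y{\left(Z \right)} = - 4 Z$
$M = \sqrt{1656 + \sqrt{193297}}$ ($M = \sqrt{\sqrt{\left(-191\right)^{2} + \left(-396\right)^{2}} - -1656} = \sqrt{\sqrt{36481 + 156816} + 1656} = \sqrt{\sqrt{193297} + 1656} = \sqrt{1656 + \sqrt{193297}} \approx 45.778$)
$\left(284869 - 342822\right) \left(M + f\right) = \left(284869 - 342822\right) \left(\sqrt{1656 + \sqrt{193297}} + 55738\right) = - 57953 \left(55738 + \sqrt{1656 + \sqrt{193297}}\right) = -3230184314 - 57953 \sqrt{1656 + \sqrt{193297}}$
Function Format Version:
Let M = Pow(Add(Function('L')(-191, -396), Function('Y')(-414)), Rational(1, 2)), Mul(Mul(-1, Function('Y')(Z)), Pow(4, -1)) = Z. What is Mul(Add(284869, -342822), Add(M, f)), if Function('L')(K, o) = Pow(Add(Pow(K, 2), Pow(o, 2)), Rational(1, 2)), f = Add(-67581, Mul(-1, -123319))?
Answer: Add(-3230184314, Mul(-57953, Pow(Add(1656, Pow(193297, Rational(1, 2))), Rational(1, 2)))) ≈ -3.2328e+9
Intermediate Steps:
f = 55738 (f = Add(-67581, 123319) = 55738)
Function('Y')(Z) = Mul(-4, Z)
M = Pow(Add(1656, Pow(193297, Rational(1, 2))), Rational(1, 2)) (M = Pow(Add(Pow(Add(Pow(-191, 2), Pow(-396, 2)), Rational(1, 2)), Mul(-4, -414)), Rational(1, 2)) = Pow(Add(Pow(Add(36481, 156816), Rational(1, 2)), 1656), Rational(1, 2)) = Pow(Add(Pow(193297, Rational(1, 2)), 1656), Rational(1, 2)) = Pow(Add(1656, Pow(193297, Rational(1, 2))), Rational(1, 2)) ≈ 45.778)
Mul(Add(284869, -342822), Add(M, f)) = Mul(Add(284869, -342822), Add(Pow(Add(1656, Pow(193297, Rational(1, 2))), Rational(1, 2)), 55738)) = Mul(-57953, Add(55738, Pow(Add(1656, Pow(193297, Rational(1, 2))), Rational(1, 2)))) = Add(-3230184314, Mul(-57953, Pow(Add(1656, Pow(193297, Rational(1, 2))), Rational(1, 2))))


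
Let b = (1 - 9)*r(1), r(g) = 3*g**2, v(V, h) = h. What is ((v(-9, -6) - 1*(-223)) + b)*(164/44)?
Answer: 7913/11 ≈ 719.36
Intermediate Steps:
b = -24 (b = (1 - 9)*(3*1**2) = -24 ≈ -24.000)
((v(-9, -6) - 1*(-223)) + b)*(164/44) = ((-6 - 1*(-223)) - 24)*(164/44) = ((-6 + 223) - 24)*(164*(1/44)) = (217 - 24)*(41/11) = 193*(41/11) = 7913/11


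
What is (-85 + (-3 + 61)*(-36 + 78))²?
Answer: 5527201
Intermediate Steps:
(-85 + (-3 + 61)*(-36 + 78))² = (-85 + 58*42)² = (-85 + 2436)² = 2351² = 5527201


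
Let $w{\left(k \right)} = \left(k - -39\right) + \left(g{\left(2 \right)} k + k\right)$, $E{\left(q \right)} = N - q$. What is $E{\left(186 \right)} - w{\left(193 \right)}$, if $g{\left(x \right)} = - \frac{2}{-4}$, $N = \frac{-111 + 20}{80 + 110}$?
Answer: $- \frac{67258}{95} \approx -707.98$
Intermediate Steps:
$N = - \frac{91}{190} \approx -0.47895$
$g{\left(x \right)} = \frac{1}{2}$ ($g{\left(x \right)} = \left(-2\right) \left(- \frac{1}{4}\right) = \frac{1}{2}$)
$E{\left(q \right)} = - \frac{91}{190} - q$
$w{\left(k \right)} = 39 + \frac{5 k}{2}$ ($w{\left(k \right)} = \left(k - -39\right) + \left(\frac{k}{2} + k\right) = \left(k + 39\right) + \frac{3 k}{2} = \left(39 + k\right) + \frac{3 k}{2} = 39 + \frac{5 k}{2}$)
$E{\left(186 \right)} - w{\left(193 \right)} = \left(- \frac{91}{190} - 186\right) - \left(39 + \frac{5}{2} \cdot 193\right) = \left(- \frac{91}{190} - 186\right) - \left(39 + \frac{965}{2}\right) = - \frac{35431}{190} - \frac{1043}{2} = - \frac{67258}{95}$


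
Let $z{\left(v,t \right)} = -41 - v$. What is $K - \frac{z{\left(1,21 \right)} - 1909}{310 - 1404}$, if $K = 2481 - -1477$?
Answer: $\frac{4328101}{1094} \approx 3956.2$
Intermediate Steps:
$K = 3958$ ($K = 2481 + 1477 = 3958$)
$K - \frac{z{\left(1,21 \right)} - 1909}{310 - 1404} = 3958 - \frac{\left(-41 - 1\right) - 1909}{310 - 1404} = 3958 - \frac{\left(-41 - 1\right) - 1909}{-1094} = 3958 - \left(-42 - 1909\right) \left(- \frac{1}{1094}\right) = 3958 - \left(-1951\right) \left(- \frac{1}{1094}\right) = 3958 - \frac{1951}{1094} = \frac{4328101}{1094}$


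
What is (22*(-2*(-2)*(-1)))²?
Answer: 7744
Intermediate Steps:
(22*(-2*(-2)*(-1)))² = (22*(4*(-1)))² = (22*(-4))² = (-88)² = 7744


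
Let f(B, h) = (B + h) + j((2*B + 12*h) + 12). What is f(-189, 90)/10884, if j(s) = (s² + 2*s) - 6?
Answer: 170373/3628 ≈ 46.961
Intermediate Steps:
j(s) = -6 + s² + 2*s
f(B, h) = 18 + (12 + 2*B + 12*h)² + 5*B + 25*h (f(B, h) = (B + h) + (-6 + ((2*B + 12*h) + 12)² + 2*((2*B + 12*h) + 12)) = (B + h) + (-6 + (12 + 2*B + 12*h)² + 2*(12 + 2*B + 12*h)) = (B + h) + (-6 + (12 + 2*B + 12*h)² + (24 + 4*B + 24*h)) = (B + h) + (18 + (12 + 2*B + 12*h)² + 4*B + 24*h) = 18 + (12 + 2*B + 12*h)² + 5*B + 25*h)
f(-189, 90)/10884 = (18 + 4*(6 - 189 + 6*90)² + 5*(-189) + 25*90)/10884 = (18 + 4*(6 - 189 + 540)² - 945 + 2250)*(1/10884) = (18 + 4*357² - 945 + 2250)*(1/10884) = (18 + 4*127449 - 945 + 2250)*(1/10884) = (18 + 509796 - 945 + 2250)*(1/10884) = 511119*(1/10884) = 170373/3628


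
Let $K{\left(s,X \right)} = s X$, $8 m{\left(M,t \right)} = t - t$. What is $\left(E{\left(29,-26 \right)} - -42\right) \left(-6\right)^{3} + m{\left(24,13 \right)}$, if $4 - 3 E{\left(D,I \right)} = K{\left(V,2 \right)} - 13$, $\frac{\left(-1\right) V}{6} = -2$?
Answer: $-8568$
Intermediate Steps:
$V = 12$ ($V = \left(-6\right) \left(-2\right) = 12$)
$m{\left(M,t \right)} = 0$ ($m{\left(M,t \right)} = \frac{t - t}{8} = \frac{1}{8} \cdot 0 = 0$)
$K{\left(s,X \right)} = X s$
$E{\left(D,I \right)} = - \frac{7}{3}$ ($E{\left(D,I \right)} = \frac{4}{3} - \frac{2 \cdot 12 - 13}{3} = \frac{4}{3} - \frac{24 - 13}{3} = \frac{4}{3} - \frac{11}{3} = - \frac{7}{3}$)
$\left(E{\left(29,-26 \right)} - -42\right) \left(-6\right)^{3} + m{\left(24,13 \right)} = \left(- \frac{7}{3} - -42\right) \left(-6\right)^{3} + 0 = \left(- \frac{7}{3} + 42\right) \left(-216\right) + 0 = \frac{119}{3} \left(-216\right) + 0 = -8568 + 0 = -8568$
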